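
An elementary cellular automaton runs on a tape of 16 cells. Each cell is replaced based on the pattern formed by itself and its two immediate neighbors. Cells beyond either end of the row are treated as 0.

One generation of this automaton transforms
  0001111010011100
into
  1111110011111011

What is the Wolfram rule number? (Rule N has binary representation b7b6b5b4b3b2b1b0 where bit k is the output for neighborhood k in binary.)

159

position 4: 111 → 1  (bit 7 = 1)
position 6: 110 → 0  (bit 6 = 0)
position 7: 101 → 0  (bit 5 = 0)
position 9: 100 → 1  (bit 4 = 1)
position 3: 011 → 1  (bit 3 = 1)
position 8: 010 → 1  (bit 2 = 1)
position 2: 001 → 1  (bit 1 = 1)
position 0: 000 → 1  (bit 0 = 1)
bits b7..b0 = 10011111 = 159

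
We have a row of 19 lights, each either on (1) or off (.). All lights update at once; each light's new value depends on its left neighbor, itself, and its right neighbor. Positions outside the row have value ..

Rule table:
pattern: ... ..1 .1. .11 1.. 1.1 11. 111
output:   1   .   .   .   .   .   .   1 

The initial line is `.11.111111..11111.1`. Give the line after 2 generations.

generation 1: .....1111....111...
generation 2: 1111..11..11..1..11

1111..11..11..1..11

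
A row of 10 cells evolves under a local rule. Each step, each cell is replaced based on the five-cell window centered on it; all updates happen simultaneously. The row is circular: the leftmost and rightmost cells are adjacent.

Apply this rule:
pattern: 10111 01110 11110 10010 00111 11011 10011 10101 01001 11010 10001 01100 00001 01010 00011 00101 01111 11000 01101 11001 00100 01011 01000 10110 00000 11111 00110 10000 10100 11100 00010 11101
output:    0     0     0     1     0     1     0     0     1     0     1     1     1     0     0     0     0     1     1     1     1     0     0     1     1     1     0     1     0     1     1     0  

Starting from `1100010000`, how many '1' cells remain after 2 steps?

5

0111110110
0001001111
count of 1: 5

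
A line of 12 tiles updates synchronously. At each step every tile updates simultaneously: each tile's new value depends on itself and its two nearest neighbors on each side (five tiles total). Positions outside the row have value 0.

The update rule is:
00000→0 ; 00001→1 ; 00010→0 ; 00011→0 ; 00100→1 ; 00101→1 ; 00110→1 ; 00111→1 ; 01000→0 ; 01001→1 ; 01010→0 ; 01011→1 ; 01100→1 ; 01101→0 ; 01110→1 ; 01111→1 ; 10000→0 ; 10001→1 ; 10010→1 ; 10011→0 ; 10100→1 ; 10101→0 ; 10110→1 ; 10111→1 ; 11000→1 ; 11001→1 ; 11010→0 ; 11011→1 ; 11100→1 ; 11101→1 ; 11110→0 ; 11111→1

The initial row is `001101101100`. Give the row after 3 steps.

101011011110
100110111011
110101111111

110101111111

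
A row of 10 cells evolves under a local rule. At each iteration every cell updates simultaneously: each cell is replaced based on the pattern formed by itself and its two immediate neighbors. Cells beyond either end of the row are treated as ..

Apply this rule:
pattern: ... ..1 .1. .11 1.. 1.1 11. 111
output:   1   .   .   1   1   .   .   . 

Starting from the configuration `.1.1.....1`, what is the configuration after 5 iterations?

....1111..
111.1...11
1....11.1.
.111.1...1
.1....11..

.1....11..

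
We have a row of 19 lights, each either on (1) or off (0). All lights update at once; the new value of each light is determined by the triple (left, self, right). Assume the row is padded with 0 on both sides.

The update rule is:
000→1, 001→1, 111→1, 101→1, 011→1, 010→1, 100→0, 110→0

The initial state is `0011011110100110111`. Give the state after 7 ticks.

1101101101110011001

tick 1: 1110111101101101110
tick 2: 1101111011011011100
tick 3: 1011110110110111001
tick 4: 1111101101101110011
tick 5: 1111011011011100110
tick 6: 1110110110111001100
tick 7: 1101101101110011001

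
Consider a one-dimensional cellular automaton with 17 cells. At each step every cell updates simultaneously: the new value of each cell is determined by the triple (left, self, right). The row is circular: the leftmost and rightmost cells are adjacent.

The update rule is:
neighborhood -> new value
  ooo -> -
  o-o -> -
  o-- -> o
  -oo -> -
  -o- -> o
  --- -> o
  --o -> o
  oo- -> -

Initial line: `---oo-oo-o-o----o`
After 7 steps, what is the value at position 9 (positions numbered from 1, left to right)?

-

ooo------o-oooooo
---ooooooo-------
ooo-------ooooooo
---ooooooo-------  (repeats step 2; period 2)
step 7: ooo-------ooooooo
position 9 holds -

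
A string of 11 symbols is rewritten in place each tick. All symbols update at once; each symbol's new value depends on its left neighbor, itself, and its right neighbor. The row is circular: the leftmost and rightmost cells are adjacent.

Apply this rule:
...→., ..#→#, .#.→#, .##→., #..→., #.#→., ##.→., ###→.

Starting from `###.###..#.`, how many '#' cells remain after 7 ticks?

........##.
.......#...
......##...
.....#.....
....##.....
...#.......
..##.......
count of #: 2

2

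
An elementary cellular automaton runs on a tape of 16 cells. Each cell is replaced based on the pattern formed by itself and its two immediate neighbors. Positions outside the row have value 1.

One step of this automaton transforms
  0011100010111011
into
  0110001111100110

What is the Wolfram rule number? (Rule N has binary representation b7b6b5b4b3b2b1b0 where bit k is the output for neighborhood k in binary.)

47

position 3: 111 → 0  (bit 7 = 0)
position 4: 110 → 0  (bit 6 = 0)
position 9: 101 → 1  (bit 5 = 1)
position 0: 100 → 0  (bit 4 = 0)
position 2: 011 → 1  (bit 3 = 1)
position 8: 010 → 1  (bit 2 = 1)
position 1: 001 → 1  (bit 1 = 1)
position 6: 000 → 1  (bit 0 = 1)
bits b7..b0 = 00101111 = 47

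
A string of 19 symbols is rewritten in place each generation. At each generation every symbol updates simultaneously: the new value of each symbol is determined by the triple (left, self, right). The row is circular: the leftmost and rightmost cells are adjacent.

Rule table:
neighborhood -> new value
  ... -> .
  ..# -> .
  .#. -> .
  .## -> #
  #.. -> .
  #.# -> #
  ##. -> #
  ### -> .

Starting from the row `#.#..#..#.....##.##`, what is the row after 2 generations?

##............####.
##............#..##

##............#..##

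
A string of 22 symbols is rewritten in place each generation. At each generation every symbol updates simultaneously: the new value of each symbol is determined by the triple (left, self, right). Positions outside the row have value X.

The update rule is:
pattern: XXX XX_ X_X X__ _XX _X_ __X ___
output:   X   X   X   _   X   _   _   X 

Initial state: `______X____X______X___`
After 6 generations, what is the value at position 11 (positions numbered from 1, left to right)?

_XXXX___XX___XXXX___X_
XXXXX_X_XX_X_XXXX_X__X
XXXXXX_XXXX_XXXXXX___X
XXXXXXXXXXXXXXXXXX_X_X
XXXXXXXXXXXXXXXXXXX_XX
XXXXXXXXXXXXXXXXXXXXXX
position 11 holds X

X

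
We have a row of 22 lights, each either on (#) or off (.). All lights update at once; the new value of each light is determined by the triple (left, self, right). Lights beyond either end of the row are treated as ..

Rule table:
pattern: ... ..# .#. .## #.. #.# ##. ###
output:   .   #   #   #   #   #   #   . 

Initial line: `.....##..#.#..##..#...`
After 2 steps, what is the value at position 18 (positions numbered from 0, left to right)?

....################..
...##..............##.
position 18 holds .

.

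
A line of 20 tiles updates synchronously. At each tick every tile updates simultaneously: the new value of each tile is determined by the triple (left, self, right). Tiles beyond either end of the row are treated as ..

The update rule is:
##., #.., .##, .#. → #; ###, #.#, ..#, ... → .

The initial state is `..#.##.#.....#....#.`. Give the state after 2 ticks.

..#.##.###...###..##

..#.##.##....##...##
..#.##.###...###..##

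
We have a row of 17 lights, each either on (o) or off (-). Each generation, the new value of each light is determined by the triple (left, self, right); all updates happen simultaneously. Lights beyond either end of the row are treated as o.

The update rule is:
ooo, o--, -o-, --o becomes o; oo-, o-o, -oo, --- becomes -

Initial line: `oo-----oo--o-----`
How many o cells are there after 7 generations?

7

o-o---o--oooo---o
--oo-oooo-oo-o-o-
oo----oo-----o-o-
o-o--o--o---oo-o-
--oooooooo-o---o-
oo-oooooo--oo-oo-
o---oooo-oo------
count of o: 7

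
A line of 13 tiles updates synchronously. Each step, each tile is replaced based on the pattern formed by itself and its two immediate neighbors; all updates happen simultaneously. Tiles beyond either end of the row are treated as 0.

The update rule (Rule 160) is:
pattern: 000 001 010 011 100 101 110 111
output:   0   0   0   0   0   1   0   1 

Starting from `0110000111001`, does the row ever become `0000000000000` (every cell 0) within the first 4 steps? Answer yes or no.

0000000010000
0000000000000
all cells are 0 at step 2

yes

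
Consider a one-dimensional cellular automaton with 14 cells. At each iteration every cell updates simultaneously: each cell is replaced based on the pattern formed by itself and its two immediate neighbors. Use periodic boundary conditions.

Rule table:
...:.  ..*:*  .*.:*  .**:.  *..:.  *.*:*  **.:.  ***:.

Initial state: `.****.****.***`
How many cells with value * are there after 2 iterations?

6

iteration 1: *....*....*...
iteration 2: *...**...**..*
count of *: 6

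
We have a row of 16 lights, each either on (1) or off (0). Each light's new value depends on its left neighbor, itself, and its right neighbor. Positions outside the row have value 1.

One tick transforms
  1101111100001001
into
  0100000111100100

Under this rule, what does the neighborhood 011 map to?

At position 3 the neighborhood is 011; the next row has 0 there.

0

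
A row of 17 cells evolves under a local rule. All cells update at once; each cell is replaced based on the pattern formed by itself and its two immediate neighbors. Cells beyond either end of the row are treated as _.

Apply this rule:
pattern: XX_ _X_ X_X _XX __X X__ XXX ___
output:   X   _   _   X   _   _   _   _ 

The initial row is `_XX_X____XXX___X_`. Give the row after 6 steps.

_XX______X_X_____
_XX______________
_XX______________  (fixed point — unchanged through step 6)

_XX______________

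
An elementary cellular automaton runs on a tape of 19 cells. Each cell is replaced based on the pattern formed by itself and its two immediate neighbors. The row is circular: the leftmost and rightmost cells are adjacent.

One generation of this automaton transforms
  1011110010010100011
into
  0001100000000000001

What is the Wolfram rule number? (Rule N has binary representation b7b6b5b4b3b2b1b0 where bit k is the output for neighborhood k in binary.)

position 3: 111 → 1  (bit 7 = 1)
position 0: 110 → 0  (bit 6 = 0)
position 1: 101 → 0  (bit 5 = 0)
position 6: 100 → 0  (bit 4 = 0)
position 2: 011 → 0  (bit 3 = 0)
position 8: 010 → 0  (bit 2 = 0)
position 7: 001 → 0  (bit 1 = 0)
position 15: 000 → 0  (bit 0 = 0)
bits b7..b0 = 10000000 = 128

128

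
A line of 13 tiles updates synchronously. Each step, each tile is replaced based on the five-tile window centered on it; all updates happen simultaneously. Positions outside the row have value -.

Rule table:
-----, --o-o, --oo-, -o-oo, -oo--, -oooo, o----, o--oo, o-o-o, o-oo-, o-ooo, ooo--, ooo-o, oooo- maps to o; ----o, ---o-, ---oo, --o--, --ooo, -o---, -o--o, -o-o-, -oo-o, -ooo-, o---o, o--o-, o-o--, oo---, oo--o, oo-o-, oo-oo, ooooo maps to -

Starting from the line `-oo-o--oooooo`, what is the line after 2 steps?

---o--o---ooo

-o----o-o--oo
---o--o---ooo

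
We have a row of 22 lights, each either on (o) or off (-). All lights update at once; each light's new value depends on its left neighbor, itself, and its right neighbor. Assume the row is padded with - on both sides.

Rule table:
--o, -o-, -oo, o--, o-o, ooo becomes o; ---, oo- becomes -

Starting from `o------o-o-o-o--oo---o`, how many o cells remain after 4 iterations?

20

iteration 1: oo----ooooooooooo-o-oo
iteration 2: o-o--ooooooooooo-oooo-
iteration 3: ooooooooooooooo-oooo-o
iteration 4: oooooooooooooo-oooo-oo
count of o: 20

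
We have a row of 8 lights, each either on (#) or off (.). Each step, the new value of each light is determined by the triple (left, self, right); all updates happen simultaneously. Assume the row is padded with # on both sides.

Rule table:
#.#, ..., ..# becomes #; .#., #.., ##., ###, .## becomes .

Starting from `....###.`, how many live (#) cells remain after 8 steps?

step 1: .###...#
step 2: #....##.
step 3: ..###..#
step 4: .#....#.
step 5: #..###.#
step 6: ..#...#.
step 7: .#..##.#
step 8: #..#..#.
count of #: 3

3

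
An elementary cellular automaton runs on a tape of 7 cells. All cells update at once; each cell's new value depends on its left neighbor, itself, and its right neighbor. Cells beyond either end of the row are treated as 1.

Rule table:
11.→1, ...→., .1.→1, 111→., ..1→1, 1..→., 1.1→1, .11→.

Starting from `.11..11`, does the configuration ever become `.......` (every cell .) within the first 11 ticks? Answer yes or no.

tick 1: 1.1.1..
tick 2: 11111.1
tick 3: ....11.
tick 4: ...1.11
tick 5: ..111..
tick 6: .1..1.1
tick 7: 11.111.
tick 8: .11..11  (repeats tick 0; period 8)
tick 11: ....11.
tick 11 is ....11., still not uniform .

no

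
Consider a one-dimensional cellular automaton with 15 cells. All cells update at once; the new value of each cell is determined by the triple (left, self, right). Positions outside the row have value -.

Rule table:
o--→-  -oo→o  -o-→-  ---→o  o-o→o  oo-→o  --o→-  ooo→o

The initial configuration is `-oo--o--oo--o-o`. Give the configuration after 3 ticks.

-oooooooooo--oo

-oo-----oo---o-
-oo-ooo-oo-o---
-oooooooooo--oo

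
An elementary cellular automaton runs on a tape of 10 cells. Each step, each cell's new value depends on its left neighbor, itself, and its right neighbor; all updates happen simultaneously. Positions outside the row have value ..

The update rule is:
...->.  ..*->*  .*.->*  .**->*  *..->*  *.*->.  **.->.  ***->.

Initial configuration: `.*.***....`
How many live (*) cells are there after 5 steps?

**.*..*...
*..*****..
****....*.
*...*..***
**.*****..
count of *: 7

7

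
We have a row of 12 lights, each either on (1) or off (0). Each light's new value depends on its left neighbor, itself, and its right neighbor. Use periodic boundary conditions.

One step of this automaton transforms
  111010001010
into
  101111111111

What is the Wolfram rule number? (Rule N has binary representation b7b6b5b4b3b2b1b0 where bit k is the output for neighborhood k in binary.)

127

position 1: 111 → 0  (bit 7 = 0)
position 2: 110 → 1  (bit 6 = 1)
position 3: 101 → 1  (bit 5 = 1)
position 5: 100 → 1  (bit 4 = 1)
position 0: 011 → 1  (bit 3 = 1)
position 4: 010 → 1  (bit 2 = 1)
position 7: 001 → 1  (bit 1 = 1)
position 6: 000 → 1  (bit 0 = 1)
bits b7..b0 = 01111111 = 127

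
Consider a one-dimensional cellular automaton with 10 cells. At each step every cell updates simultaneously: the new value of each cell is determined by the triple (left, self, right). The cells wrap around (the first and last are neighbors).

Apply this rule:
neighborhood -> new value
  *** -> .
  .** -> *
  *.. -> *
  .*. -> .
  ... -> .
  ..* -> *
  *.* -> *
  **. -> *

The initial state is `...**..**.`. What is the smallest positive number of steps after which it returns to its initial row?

..********
***......*
..**....**
*****..***
....****..
...**..**.

6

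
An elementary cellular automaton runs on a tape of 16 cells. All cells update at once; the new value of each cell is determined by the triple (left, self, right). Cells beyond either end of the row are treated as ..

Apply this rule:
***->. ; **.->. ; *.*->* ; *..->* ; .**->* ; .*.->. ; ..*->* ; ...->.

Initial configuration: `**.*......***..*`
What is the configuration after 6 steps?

.*.**.**..**.*.*

*.*.*....**..**.
.*.*.*..**.***.*
*.*.*.***.**..*.
.*.*.**..**.**.*
*.*.**.***.**.*.
.*.**.**..**.*.*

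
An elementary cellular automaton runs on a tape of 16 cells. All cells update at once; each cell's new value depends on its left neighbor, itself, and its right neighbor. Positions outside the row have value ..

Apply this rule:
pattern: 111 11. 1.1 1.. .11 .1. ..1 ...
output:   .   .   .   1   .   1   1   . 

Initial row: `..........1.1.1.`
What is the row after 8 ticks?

..1...........1.

.........11.1.11
........1...1...
.......111.111..
......1.......1.
.....111.....111
....1...1...1...
...111.111.111..
..1...........1.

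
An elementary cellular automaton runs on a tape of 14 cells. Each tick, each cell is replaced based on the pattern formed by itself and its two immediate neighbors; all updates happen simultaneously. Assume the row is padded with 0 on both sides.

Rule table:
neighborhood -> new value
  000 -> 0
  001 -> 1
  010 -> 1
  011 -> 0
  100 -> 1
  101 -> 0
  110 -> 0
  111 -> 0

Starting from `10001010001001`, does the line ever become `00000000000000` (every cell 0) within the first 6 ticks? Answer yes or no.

tick 1: 11011011011111
tick 2: 00000000000000
all cells are 0 at tick 2

yes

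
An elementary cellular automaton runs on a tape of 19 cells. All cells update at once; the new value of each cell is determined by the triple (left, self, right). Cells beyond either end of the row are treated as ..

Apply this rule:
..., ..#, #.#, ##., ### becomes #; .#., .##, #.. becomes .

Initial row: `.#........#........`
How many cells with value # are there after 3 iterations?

iteration 1: #..#######..#######
iteration 2: ..#.######.#.######
iteration 3: ##.#.######.#.#####
count of #: 15

15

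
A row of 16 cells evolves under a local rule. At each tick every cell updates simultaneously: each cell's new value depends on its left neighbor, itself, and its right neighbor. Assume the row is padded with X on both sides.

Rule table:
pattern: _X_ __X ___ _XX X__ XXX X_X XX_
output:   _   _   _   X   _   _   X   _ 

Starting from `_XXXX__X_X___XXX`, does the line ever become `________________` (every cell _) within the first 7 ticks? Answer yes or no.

yes

XX______X____X__
________________
all cells are _ at tick 2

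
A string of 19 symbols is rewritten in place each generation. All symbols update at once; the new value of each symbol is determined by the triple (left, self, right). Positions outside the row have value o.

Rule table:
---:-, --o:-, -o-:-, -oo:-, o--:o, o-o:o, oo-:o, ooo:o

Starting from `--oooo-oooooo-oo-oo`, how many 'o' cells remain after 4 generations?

15

o--oooo-oooooo-oo-o
oo--oooo-oooooo-oo-
ooo--oooo-oooooo-oo
oooo--oooo-oooooo-o
count of o: 15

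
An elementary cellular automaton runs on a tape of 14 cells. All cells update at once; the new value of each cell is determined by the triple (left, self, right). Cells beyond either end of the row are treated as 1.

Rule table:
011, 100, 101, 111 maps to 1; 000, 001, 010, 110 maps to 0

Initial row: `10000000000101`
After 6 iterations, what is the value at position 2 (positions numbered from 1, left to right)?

0

iteration 1: 01000000000011
iteration 2: 10100000000011
iteration 3: 01010000000011
iteration 4: 10101000000011
iteration 5: 01010100000011
iteration 6: 10101010000011
position 2 holds 0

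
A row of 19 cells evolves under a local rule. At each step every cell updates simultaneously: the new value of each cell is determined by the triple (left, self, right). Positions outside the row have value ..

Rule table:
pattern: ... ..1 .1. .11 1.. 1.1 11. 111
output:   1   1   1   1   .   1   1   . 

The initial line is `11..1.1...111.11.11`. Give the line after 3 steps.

1..1.11.111.1.11111

11.1111.111.1111111
1111..111.111.....1
1..1.11.111.1.11111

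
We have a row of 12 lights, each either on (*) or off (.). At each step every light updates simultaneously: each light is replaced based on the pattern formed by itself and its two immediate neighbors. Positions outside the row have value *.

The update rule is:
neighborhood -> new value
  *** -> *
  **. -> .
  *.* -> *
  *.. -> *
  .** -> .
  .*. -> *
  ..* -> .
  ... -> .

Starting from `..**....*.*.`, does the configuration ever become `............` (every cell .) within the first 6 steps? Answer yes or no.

*...*...****
.*..**...***
***...*...**
**.*..**...*
*.***...*...
.*.*.*..**..
step 6 is .*.*.*..**.., still not uniform .

no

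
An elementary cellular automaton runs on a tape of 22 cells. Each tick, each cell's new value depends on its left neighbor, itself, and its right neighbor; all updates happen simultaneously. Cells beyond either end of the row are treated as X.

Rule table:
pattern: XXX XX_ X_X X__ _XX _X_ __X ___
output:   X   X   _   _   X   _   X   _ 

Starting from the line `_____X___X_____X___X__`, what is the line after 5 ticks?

tick 1: ____X___X_____X___X__X
tick 2: ___X___X_____X___X__XX
tick 3: __X___X_____X___X__XXX
tick 4: _X___X_____X___X__XXXX
tick 5: ____X_____X___X__XXXXX

____X_____X___X__XXXXX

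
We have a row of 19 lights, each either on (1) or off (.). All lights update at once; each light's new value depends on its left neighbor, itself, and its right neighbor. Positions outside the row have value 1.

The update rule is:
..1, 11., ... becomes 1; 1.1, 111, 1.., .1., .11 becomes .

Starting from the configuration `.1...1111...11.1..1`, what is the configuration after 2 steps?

...11...1.11.1...1.
.11.1.11...1...11..

.11.1.11...1...11..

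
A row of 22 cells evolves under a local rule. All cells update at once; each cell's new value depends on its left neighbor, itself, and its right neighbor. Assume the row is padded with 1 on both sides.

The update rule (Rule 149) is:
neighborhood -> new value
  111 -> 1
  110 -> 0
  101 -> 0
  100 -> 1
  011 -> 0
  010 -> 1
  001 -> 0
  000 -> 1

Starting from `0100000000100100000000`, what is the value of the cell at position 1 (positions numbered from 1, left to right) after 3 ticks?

1

tick 1: 0111111110110111111110
tick 2: 0011111100000011111100
tick 3: 1001111011111001111010
position 1 holds 1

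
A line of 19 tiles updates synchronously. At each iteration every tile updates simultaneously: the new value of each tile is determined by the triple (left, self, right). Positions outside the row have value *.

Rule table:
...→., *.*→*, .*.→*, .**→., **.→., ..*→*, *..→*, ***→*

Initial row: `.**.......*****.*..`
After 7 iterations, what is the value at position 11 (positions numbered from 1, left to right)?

.

iteration 1: *..*.....*.***.****
iteration 2: .****...***.*.*.***
iteration 3: *.**.*.*.*.*****.**
iteration 4: .*..*******.***.*.*
iteration 5: ****.*****.*.*.***.
iteration 6: ***.*.***.*****.*.*
iteration 7: **.***.*.*.***.***.
position 11 holds .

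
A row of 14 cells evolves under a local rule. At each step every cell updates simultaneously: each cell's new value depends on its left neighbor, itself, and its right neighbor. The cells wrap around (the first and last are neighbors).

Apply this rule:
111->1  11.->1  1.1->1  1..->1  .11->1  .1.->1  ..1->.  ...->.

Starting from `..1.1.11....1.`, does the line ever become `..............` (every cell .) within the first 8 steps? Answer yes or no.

no

step 1: ..1111111...11
step 2: 1.11111111..11
step 3: 11111111111.11
step 4: 11111111111111
step 5: 11111111111111  (fixed point — unchanged through step 8)
step 8 is 11111111111111, still not uniform .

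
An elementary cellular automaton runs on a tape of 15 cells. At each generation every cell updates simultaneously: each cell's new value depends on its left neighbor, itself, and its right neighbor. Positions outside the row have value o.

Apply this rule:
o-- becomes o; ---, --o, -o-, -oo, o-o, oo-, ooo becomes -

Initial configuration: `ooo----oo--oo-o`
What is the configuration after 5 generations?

o--o---o-----o-

---o-----o-----
o---o-----o----
-o---o-----o---
--o---o-----o--
o--o---o-----o-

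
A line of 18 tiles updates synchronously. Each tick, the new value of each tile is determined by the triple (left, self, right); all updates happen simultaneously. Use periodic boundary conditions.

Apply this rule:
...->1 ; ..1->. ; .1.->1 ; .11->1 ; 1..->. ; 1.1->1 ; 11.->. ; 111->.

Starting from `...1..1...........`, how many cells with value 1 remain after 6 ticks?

11.1..1.1111111111
..11..111.........
1.1...1...11111111
.11.1.1.1.1.......
.1.11111111.111111
1111.......11.....
count of 1: 6

6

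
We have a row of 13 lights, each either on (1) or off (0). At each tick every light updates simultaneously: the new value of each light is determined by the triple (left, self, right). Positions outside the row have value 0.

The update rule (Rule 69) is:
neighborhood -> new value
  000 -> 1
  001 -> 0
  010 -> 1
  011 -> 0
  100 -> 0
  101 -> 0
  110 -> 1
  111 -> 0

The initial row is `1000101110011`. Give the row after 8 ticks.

1010100010001
1010101010101
1010101010101  (fixed point — unchanged through tick 8)

1010101010101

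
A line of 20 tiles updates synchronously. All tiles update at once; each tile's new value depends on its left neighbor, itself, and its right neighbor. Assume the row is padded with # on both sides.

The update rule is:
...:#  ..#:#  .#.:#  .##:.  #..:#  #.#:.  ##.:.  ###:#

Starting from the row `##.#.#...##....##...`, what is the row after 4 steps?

###...#############.

#..#.####..####..###
.###..##.##.##.##.##
..#.##.............#
###...#############.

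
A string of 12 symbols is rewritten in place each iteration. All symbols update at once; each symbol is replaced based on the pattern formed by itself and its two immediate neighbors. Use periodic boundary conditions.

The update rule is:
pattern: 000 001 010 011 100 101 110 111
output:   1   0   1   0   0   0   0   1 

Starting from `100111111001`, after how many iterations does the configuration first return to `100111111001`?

000011110000
111001100111
110000000011
100111111001

4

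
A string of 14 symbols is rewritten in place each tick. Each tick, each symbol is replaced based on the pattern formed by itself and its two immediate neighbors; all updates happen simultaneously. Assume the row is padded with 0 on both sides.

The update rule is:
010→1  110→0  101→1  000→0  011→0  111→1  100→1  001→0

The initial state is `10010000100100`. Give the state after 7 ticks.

11011000110110
00100100001001
00110110001101
00001001000011
00001101100000
00000010010000
00000011011000

00000011011000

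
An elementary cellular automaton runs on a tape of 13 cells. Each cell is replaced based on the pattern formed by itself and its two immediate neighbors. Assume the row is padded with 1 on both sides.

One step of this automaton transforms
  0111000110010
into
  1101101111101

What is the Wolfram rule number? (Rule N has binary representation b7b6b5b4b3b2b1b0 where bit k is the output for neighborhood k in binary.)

122

position 2: 111 → 0  (bit 7 = 0)
position 3: 110 → 1  (bit 6 = 1)
position 0: 101 → 1  (bit 5 = 1)
position 4: 100 → 1  (bit 4 = 1)
position 1: 011 → 1  (bit 3 = 1)
position 11: 010 → 0  (bit 2 = 0)
position 6: 001 → 1  (bit 1 = 1)
position 5: 000 → 0  (bit 0 = 0)
bits b7..b0 = 01111010 = 122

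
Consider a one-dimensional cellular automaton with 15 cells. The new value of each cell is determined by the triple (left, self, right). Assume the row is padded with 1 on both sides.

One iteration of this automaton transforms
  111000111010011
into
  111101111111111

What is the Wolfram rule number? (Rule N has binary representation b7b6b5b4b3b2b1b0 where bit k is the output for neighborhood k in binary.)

254

position 0: 111 → 1  (bit 7 = 1)
position 2: 110 → 1  (bit 6 = 1)
position 9: 101 → 1  (bit 5 = 1)
position 3: 100 → 1  (bit 4 = 1)
position 6: 011 → 1  (bit 3 = 1)
position 10: 010 → 1  (bit 2 = 1)
position 5: 001 → 1  (bit 1 = 1)
position 4: 000 → 0  (bit 0 = 0)
bits b7..b0 = 11111110 = 254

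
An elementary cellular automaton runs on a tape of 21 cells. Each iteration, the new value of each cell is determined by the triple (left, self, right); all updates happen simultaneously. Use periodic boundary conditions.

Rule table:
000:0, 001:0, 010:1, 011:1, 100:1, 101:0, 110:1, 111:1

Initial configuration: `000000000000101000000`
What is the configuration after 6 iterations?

000000000000101100000
000000000000101110000
000000000000101111000
000000000000101111100
000000000000101111110
000000000000101111111

000000000000101111111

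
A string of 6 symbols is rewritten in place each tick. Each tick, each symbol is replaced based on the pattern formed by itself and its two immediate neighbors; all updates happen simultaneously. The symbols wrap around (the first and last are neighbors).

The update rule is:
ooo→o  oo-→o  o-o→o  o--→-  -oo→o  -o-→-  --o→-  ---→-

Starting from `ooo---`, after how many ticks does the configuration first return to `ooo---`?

ooo---

1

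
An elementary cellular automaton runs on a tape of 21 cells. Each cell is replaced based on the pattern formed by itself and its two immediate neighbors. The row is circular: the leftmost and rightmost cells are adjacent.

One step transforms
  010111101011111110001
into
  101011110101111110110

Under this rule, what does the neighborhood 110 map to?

At position 6 the neighborhood is 110; the next row has 1 there.

1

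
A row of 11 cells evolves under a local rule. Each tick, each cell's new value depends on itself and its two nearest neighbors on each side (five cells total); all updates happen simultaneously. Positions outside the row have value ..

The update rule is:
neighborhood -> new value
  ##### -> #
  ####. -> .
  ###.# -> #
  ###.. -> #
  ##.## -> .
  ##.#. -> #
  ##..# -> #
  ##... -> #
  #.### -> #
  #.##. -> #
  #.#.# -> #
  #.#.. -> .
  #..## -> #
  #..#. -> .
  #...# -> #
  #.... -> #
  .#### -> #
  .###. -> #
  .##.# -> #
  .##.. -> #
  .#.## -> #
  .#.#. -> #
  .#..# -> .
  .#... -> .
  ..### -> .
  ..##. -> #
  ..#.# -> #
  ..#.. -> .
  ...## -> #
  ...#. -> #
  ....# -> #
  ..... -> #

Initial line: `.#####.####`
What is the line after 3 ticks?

#.##.#.##.#
##########.
.#######.##

.#######.##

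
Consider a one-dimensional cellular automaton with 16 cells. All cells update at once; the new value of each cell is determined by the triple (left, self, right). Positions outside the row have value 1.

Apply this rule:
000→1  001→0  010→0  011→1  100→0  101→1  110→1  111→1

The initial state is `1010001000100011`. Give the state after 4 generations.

1111101000110111

generation 1: 1100100010001011
generation 2: 1100001000100111
generation 3: 1101100010000111
generation 4: 1111101000110111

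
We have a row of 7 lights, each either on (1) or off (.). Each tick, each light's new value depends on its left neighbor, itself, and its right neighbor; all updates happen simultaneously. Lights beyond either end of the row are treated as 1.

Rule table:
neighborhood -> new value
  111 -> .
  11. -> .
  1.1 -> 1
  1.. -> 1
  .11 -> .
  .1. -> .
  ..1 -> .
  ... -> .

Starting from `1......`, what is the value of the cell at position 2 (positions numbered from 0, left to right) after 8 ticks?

.1.....
1.1....
.1.1...
1.1.1..
.1.1.1.
1.1.1.1
.1.1.1.  (repeats tick 5; period 2)
tick 8: 1.1.1.1
position 2 holds 1

1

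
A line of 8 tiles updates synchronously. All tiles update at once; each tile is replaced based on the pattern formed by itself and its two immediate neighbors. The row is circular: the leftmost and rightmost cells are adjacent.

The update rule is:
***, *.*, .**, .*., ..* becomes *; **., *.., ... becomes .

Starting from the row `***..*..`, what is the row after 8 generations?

**..**.*
*..**.**
..**.***
.**.***.
**.***..
*.***..*
.***..**
***..**.

***..**.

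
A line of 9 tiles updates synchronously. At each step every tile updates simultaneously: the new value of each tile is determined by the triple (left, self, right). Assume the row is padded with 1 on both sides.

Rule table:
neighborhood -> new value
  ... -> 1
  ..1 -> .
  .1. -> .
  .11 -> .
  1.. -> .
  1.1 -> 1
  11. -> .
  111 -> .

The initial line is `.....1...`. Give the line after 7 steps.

step 1: .111...1.
step 2: 1....1..1
step 3: ..11.....
step 4: .....111.
step 5: .111....1
step 6: 1....11..
step 7: ..11.....

..11.....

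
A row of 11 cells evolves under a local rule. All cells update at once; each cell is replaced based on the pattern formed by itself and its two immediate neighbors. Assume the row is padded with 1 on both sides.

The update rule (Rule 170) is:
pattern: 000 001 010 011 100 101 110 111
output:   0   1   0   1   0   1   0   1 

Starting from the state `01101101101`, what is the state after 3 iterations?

11011011011
10110110111
01101101111

01101101111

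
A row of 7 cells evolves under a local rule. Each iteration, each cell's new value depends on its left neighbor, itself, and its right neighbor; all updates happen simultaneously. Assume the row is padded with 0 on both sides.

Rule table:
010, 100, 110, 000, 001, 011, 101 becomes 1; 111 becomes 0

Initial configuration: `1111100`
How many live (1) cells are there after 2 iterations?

6

iteration 1: 1000111
iteration 2: 1111101
count of 1: 6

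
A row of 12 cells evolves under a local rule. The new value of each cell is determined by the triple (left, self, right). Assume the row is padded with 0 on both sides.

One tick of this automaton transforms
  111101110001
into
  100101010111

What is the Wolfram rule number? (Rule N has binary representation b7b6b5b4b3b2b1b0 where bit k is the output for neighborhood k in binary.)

position 1: 111 → 0  (bit 7 = 0)
position 3: 110 → 1  (bit 6 = 1)
position 4: 101 → 0  (bit 5 = 0)
position 8: 100 → 0  (bit 4 = 0)
position 0: 011 → 1  (bit 3 = 1)
position 11: 010 → 1  (bit 2 = 1)
position 10: 001 → 1  (bit 1 = 1)
position 9: 000 → 1  (bit 0 = 1)
bits b7..b0 = 01001111 = 79

79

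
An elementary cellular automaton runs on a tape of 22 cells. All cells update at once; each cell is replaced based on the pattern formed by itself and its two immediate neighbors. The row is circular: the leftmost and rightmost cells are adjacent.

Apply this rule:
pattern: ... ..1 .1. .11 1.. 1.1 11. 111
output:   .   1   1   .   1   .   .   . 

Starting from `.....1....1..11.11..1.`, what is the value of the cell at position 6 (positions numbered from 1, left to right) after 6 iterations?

1

....111..1111.....1111
1..1...11....1...1....
11111.1..1..111.111..1
......111111.......11.
.....1......1.....1..1
1...111....111...11111
position 6 holds 1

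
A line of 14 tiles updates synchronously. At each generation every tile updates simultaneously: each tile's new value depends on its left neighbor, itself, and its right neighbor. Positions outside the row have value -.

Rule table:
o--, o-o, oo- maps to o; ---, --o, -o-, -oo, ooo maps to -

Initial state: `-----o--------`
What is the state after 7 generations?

------o-------
-------o------
--------o-----
---------o----
----------o---
-----------o--
------------o-

------------o-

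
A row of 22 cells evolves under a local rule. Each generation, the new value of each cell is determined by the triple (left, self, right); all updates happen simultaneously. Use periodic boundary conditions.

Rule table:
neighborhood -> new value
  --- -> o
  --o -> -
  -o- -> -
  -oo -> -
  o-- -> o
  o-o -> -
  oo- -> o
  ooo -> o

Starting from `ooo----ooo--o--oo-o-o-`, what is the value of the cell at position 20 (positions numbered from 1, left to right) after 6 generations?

-

generation 1: -ooooo--ooo--o--o-----
generation 2: --ooooo--ooo--o--ooooo
generation 3: o--ooooo--ooo--o--oooo
generation 4: oo--ooooo--ooo--o--ooo
generation 5: ooo--ooooo--ooo--o--oo
generation 6: oooo--ooooo--ooo--o--o
position 20 holds -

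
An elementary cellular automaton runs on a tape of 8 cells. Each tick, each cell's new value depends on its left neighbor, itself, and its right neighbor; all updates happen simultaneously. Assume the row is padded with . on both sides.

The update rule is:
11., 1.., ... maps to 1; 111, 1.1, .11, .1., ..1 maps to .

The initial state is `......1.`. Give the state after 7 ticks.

..11...1

11111..1
....11..
111..111
..11...1
1..111..
.1...111
..11...1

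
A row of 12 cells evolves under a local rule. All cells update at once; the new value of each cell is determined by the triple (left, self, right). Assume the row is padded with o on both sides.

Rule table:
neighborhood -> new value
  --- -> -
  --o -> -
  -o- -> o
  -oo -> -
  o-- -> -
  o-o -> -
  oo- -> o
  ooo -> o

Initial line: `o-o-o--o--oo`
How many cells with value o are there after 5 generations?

o-o-o--o---o
o-o-o--o----
o-o-o--o----  (fixed point — unchanged through generation 5)
count of o: 4

4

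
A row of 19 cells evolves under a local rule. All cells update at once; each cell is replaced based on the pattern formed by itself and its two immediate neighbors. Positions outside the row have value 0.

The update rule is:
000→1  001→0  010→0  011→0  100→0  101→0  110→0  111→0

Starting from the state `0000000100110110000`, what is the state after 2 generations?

0000000111111110000

1111110000000000111
0000000111111110000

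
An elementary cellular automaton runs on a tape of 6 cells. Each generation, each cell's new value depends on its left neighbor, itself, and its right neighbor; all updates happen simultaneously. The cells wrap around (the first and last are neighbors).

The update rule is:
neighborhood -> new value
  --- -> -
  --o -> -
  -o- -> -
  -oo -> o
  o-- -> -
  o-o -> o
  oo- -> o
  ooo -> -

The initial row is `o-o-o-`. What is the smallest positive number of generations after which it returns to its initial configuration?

generation 1: -o-o-o
generation 2: o-o-o-

2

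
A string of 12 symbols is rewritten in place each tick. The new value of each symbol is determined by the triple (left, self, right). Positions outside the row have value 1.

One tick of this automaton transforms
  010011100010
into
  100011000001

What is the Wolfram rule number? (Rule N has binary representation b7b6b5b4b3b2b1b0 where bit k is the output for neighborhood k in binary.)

position 5: 111 → 1  (bit 7 = 1)
position 6: 110 → 0  (bit 6 = 0)
position 0: 101 → 1  (bit 5 = 1)
position 2: 100 → 0  (bit 4 = 0)
position 4: 011 → 1  (bit 3 = 1)
position 1: 010 → 0  (bit 2 = 0)
position 3: 001 → 0  (bit 1 = 0)
position 8: 000 → 0  (bit 0 = 0)
bits b7..b0 = 10101000 = 168

168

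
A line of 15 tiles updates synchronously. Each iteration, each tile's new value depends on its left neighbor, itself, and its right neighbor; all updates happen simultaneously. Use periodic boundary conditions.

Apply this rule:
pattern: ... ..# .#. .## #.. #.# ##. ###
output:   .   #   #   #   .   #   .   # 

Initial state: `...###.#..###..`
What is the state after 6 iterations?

.##.###.....###

iteration 1: ..###.##.###...
iteration 2: .###.##.###....
iteration 3: ###.##.###.....
iteration 4: ##.##.###.....#
iteration 5: #.##.###.....##
iteration 6: .##.###.....###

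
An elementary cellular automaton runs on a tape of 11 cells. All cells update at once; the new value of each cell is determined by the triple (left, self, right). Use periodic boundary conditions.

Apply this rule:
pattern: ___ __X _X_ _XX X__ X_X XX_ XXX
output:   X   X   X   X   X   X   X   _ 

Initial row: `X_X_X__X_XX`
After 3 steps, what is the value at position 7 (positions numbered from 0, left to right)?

XXXXXXXXXX_
X________XX
XXXXXXXXXX_
position 7 holds X

X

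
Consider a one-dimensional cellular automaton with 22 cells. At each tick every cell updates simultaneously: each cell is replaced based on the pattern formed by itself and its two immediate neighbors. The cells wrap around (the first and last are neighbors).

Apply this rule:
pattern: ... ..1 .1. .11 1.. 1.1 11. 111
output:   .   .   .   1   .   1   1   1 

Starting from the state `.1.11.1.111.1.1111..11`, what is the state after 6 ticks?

1.1111.11111.11111..11
111111111111111111..11
111111111111111111..11  (fixed point — unchanged through tick 6)

111111111111111111..11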